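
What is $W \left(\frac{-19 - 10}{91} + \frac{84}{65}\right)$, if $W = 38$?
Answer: $\frac{16834}{455} \approx 36.998$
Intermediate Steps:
$W \left(\frac{-19 - 10}{91} + \frac{84}{65}\right) = 38 \left(\frac{-19 - 10}{91} + \frac{84}{65}\right) = 38 \left(\left(-19 - 10\right) \frac{1}{91} + 84 \cdot \frac{1}{65}\right) = 38 \left(\left(-29\right) \frac{1}{91} + \frac{84}{65}\right) = 38 \left(- \frac{29}{91} + \frac{84}{65}\right) = 38 \cdot \frac{443}{455} = \frac{16834}{455}$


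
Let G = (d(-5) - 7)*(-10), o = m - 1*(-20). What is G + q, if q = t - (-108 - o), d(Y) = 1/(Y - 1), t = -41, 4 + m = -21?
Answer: 401/3 ≈ 133.67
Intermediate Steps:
m = -25 (m = -4 - 21 = -25)
o = -5 (o = -25 - 1*(-20) = -25 + 20 = -5)
d(Y) = 1/(-1 + Y)
G = 215/3 (G = (1/(-1 - 5) - 7)*(-10) = (1/(-6) - 7)*(-10) = (-⅙ - 7)*(-10) = -43/6*(-10) = 215/3 ≈ 71.667)
q = 62 (q = -41 - (-108 - 1*(-5)) = -41 - (-108 + 5) = -41 - 1*(-103) = -41 + 103 = 62)
G + q = 215/3 + 62 = 401/3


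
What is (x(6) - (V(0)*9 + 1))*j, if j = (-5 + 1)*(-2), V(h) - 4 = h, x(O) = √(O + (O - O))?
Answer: -296 + 8*√6 ≈ -276.40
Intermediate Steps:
x(O) = √O (x(O) = √(O + 0) = √O)
V(h) = 4 + h
j = 8 (j = -4*(-2) = 8)
(x(6) - (V(0)*9 + 1))*j = (√6 - ((4 + 0)*9 + 1))*8 = (√6 - (4*9 + 1))*8 = (√6 - (36 + 1))*8 = (√6 - 1*37)*8 = (√6 - 37)*8 = (-37 + √6)*8 = -296 + 8*√6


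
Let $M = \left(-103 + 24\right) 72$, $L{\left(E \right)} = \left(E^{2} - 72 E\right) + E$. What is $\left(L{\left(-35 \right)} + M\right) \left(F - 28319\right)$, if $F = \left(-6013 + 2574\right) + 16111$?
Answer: $30949766$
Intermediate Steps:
$L{\left(E \right)} = E^{2} - 71 E$
$M = -5688$ ($M = \left(-79\right) 72 = -5688$)
$F = 12672$ ($F = -3439 + 16111 = 12672$)
$\left(L{\left(-35 \right)} + M\right) \left(F - 28319\right) = \left(- 35 \left(-71 - 35\right) - 5688\right) \left(12672 - 28319\right) = \left(\left(-35\right) \left(-106\right) - 5688\right) \left(12672 - 28319\right) = \left(3710 - 5688\right) \left(-15647\right) = \left(-1978\right) \left(-15647\right) = 30949766$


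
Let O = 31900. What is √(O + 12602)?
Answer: √44502 ≈ 210.96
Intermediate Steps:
√(O + 12602) = √(31900 + 12602) = √44502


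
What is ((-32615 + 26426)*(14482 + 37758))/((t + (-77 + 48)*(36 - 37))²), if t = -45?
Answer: -20207085/16 ≈ -1.2629e+6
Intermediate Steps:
((-32615 + 26426)*(14482 + 37758))/((t + (-77 + 48)*(36 - 37))²) = ((-32615 + 26426)*(14482 + 37758))/((-45 + (-77 + 48)*(36 - 37))²) = (-6189*52240)/((-45 - 29*(-1))²) = -323313360/(-45 + 29)² = -323313360/((-16)²) = -323313360/256 = -323313360*1/256 = -20207085/16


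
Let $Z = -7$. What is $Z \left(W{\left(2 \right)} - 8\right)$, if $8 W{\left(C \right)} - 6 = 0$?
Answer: $\frac{203}{4} \approx 50.75$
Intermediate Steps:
$W{\left(C \right)} = \frac{3}{4}$ ($W{\left(C \right)} = \frac{3}{4} + \frac{1}{8} \cdot 0 = \frac{3}{4} + 0 = \frac{3}{4}$)
$Z \left(W{\left(2 \right)} - 8\right) = - 7 \left(\frac{3}{4} - 8\right) = \left(-7\right) \left(- \frac{29}{4}\right) = \frac{203}{4}$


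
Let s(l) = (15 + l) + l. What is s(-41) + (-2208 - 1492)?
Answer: -3767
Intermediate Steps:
s(l) = 15 + 2*l
s(-41) + (-2208 - 1492) = (15 + 2*(-41)) + (-2208 - 1492) = (15 - 82) - 3700 = -67 - 3700 = -3767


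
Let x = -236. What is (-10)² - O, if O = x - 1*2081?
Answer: 2417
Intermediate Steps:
O = -2317 (O = -236 - 1*2081 = -236 - 2081 = -2317)
(-10)² - O = (-10)² - 1*(-2317) = 100 + 2317 = 2417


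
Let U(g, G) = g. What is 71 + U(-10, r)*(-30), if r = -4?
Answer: 371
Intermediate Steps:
71 + U(-10, r)*(-30) = 71 - 10*(-30) = 71 + 300 = 371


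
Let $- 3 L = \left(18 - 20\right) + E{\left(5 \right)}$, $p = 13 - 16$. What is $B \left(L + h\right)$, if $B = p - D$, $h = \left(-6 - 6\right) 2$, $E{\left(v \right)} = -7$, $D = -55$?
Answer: $-1092$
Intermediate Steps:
$p = -3$ ($p = 13 - 16 = -3$)
$h = -24$ ($h = \left(-12\right) 2 = -24$)
$B = 52$ ($B = -3 - -55 = -3 + 55 = 52$)
$L = 3$ ($L = - \frac{\left(18 - 20\right) - 7}{3} = - \frac{-2 - 7}{3} = \left(- \frac{1}{3}\right) \left(-9\right) = 3$)
$B \left(L + h\right) = 52 \left(3 - 24\right) = 52 \left(-21\right) = -1092$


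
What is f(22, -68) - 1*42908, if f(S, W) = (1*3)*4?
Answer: -42896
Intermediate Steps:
f(S, W) = 12 (f(S, W) = 3*4 = 12)
f(22, -68) - 1*42908 = 12 - 1*42908 = 12 - 42908 = -42896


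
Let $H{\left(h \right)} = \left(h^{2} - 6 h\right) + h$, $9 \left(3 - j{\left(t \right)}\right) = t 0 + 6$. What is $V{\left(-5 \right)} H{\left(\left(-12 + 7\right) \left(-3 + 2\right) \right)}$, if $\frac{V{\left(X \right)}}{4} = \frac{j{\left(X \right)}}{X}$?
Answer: $0$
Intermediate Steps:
$j{\left(t \right)} = \frac{7}{3}$ ($j{\left(t \right)} = 3 - \frac{t 0 + 6}{9} = 3 - \frac{0 + 6}{9} = 3 - \frac{2}{3} = \frac{7}{3}$)
$H{\left(h \right)} = h^{2} - 5 h$
$V{\left(X \right)} = \frac{28}{3 X}$ ($V{\left(X \right)} = 4 \frac{7}{3 X} = \frac{28}{3 X}$)
$V{\left(-5 \right)} H{\left(\left(-12 + 7\right) \left(-3 + 2\right) \right)} = \frac{28}{3 \left(-5\right)} \left(-12 + 7\right) \left(-3 + 2\right) \left(-5 + \left(-12 + 7\right) \left(-3 + 2\right)\right) = \frac{28}{3} \left(- \frac{1}{5}\right) \left(-5\right) \left(-1\right) \left(-5 - -5\right) = - \frac{28 \cdot 5 \left(-5 + 5\right)}{15} = - \frac{28 \cdot 5 \cdot 0}{15} = \left(- \frac{28}{15}\right) 0 = 0$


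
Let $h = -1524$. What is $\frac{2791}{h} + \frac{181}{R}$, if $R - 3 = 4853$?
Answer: $- \frac{3319313}{1850136} \approx -1.7941$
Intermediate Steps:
$R = 4856$ ($R = 3 + 4853 = 4856$)
$\frac{2791}{h} + \frac{181}{R} = \frac{2791}{-1524} + \frac{181}{4856} = 2791 \left(- \frac{1}{1524}\right) + 181 \cdot \frac{1}{4856} = - \frac{2791}{1524} + \frac{181}{4856} = - \frac{3319313}{1850136}$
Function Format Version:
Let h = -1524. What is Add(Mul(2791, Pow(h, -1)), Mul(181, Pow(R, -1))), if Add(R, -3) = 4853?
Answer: Rational(-3319313, 1850136) ≈ -1.7941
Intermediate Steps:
R = 4856 (R = Add(3, 4853) = 4856)
Add(Mul(2791, Pow(h, -1)), Mul(181, Pow(R, -1))) = Add(Mul(2791, Pow(-1524, -1)), Mul(181, Pow(4856, -1))) = Add(Mul(2791, Rational(-1, 1524)), Mul(181, Rational(1, 4856))) = Add(Rational(-2791, 1524), Rational(181, 4856)) = Rational(-3319313, 1850136)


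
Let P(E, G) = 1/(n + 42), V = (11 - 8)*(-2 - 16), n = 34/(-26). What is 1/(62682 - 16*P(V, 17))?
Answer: 529/33158570 ≈ 1.5954e-5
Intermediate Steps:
n = -17/13 (n = 34*(-1/26) = -17/13 ≈ -1.3077)
V = -54 (V = 3*(-18) = -54)
P(E, G) = 13/529 (P(E, G) = 1/(-17/13 + 42) = 1/(529/13) = 13/529)
1/(62682 - 16*P(V, 17)) = 1/(62682 - 16*13/529) = 1/(62682 - 208/529) = 1/(33158570/529) = 529/33158570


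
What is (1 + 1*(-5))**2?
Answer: 16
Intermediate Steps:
(1 + 1*(-5))**2 = (1 - 5)**2 = (-4)**2 = 16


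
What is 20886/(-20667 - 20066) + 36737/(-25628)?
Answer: -2031674629/1043905324 ≈ -1.9462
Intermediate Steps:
20886/(-20667 - 20066) + 36737/(-25628) = 20886/(-40733) + 36737*(-1/25628) = 20886*(-1/40733) - 36737/25628 = -20886/40733 - 36737/25628 = -2031674629/1043905324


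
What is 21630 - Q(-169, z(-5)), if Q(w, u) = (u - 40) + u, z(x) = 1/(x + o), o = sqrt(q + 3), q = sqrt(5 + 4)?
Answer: 411740/19 + 2*sqrt(6)/19 ≈ 21671.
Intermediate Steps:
q = 3 (q = sqrt(9) = 3)
o = sqrt(6) (o = sqrt(3 + 3) = sqrt(6) ≈ 2.4495)
z(x) = 1/(x + sqrt(6))
Q(w, u) = -40 + 2*u (Q(w, u) = (-40 + u) + u = -40 + 2*u)
21630 - Q(-169, z(-5)) = 21630 - (-40 + 2/(-5 + sqrt(6))) = 21630 + (40 - 2/(-5 + sqrt(6))) = 21670 - 2/(-5 + sqrt(6))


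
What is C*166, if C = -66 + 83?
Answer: 2822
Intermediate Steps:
C = 17
C*166 = 17*166 = 2822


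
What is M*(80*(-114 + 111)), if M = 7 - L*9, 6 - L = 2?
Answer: 6960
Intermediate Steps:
L = 4 (L = 6 - 1*2 = 6 - 2 = 4)
M = -29 (M = 7 - 4*9 = 7 - 1*36 = 7 - 36 = -29)
M*(80*(-114 + 111)) = -2320*(-114 + 111) = -2320*(-3) = -29*(-240) = 6960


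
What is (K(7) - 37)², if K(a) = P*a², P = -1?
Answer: 7396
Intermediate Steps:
K(a) = -a²
(K(7) - 37)² = (-1*7² - 37)² = (-1*49 - 37)² = (-49 - 37)² = (-86)² = 7396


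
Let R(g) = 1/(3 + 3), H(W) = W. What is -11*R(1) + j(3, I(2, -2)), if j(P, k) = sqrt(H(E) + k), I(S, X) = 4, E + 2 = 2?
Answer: 1/6 ≈ 0.16667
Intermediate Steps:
E = 0 (E = -2 + 2 = 0)
R(g) = 1/6
j(P, k) = sqrt(k) (j(P, k) = sqrt(0 + k) = sqrt(k))
-11*R(1) + j(3, I(2, -2)) = -11*1/6 + sqrt(4) = -11/6 + 2 = 1/6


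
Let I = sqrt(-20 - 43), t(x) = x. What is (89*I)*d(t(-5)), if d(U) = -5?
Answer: -1335*I*sqrt(7) ≈ -3532.1*I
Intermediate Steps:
I = 3*I*sqrt(7) (I = sqrt(-63) = 3*I*sqrt(7) ≈ 7.9373*I)
(89*I)*d(t(-5)) = (89*(3*I*sqrt(7)))*(-5) = (267*I*sqrt(7))*(-5) = -1335*I*sqrt(7)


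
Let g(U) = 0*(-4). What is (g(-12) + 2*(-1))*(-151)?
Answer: 302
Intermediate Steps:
g(U) = 0
(g(-12) + 2*(-1))*(-151) = (0 + 2*(-1))*(-151) = (0 - 2)*(-151) = -2*(-151) = 302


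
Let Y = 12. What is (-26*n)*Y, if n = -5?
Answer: 1560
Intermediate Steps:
(-26*n)*Y = -26*(-5)*12 = 130*12 = 1560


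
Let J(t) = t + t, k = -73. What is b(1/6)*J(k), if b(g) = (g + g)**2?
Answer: -146/9 ≈ -16.222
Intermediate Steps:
b(g) = 4*g**2 (b(g) = (2*g)**2 = 4*g**2)
J(t) = 2*t
b(1/6)*J(k) = (4*(1/6)**2)*(2*(-73)) = (4*(1/6)**2)*(-146) = (4*(1/36))*(-146) = (1/9)*(-146) = -146/9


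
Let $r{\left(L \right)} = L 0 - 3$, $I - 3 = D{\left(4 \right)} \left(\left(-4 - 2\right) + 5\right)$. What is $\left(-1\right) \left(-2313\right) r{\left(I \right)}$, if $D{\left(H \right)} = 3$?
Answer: $-6939$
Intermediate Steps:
$I = 0$ ($I = 3 + 3 \left(\left(-4 - 2\right) + 5\right) = 3 + 3 \left(-6 + 5\right) = 3 + 3 \left(-1\right) = 3 - 3 = 0$)
$r{\left(L \right)} = -3$ ($r{\left(L \right)} = 0 - 3 = -3$)
$\left(-1\right) \left(-2313\right) r{\left(I \right)} = \left(-1\right) \left(-2313\right) \left(-3\right) = 2313 \left(-3\right) = -6939$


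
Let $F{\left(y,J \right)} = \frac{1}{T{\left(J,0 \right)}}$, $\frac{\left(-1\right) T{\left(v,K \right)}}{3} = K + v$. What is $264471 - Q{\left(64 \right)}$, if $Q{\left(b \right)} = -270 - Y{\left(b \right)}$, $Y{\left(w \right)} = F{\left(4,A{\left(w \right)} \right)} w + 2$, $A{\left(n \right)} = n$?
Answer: $\frac{794228}{3} \approx 2.6474 \cdot 10^{5}$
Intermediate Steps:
$T{\left(v,K \right)} = - 3 K - 3 v$ ($T{\left(v,K \right)} = - 3 \left(K + v\right) = - 3 K - 3 v$)
$F{\left(y,J \right)} = - \frac{1}{3 J}$ ($F{\left(y,J \right)} = \frac{1}{\left(-3\right) 0 - 3 J} = \frac{1}{0 - 3 J} = \frac{1}{\left(-3\right) J} = - \frac{1}{3 J}$)
$Y{\left(w \right)} = \frac{5}{3}$ ($Y{\left(w \right)} = - \frac{1}{3 w} w + 2 = - \frac{1}{3} + 2 = \frac{5}{3}$)
$Q{\left(b \right)} = - \frac{815}{3}$ ($Q{\left(b \right)} = -270 - \frac{5}{3} = - \frac{815}{3}$)
$264471 - Q{\left(64 \right)} = 264471 - - \frac{815}{3} = 264471 + \frac{815}{3} = \frac{794228}{3}$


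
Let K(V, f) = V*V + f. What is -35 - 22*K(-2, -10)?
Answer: 97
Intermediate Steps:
K(V, f) = f + V² (K(V, f) = V² + f = f + V²)
-35 - 22*K(-2, -10) = -35 - 22*(-10 + (-2)²) = -35 - 22*(-10 + 4) = -35 - 22*(-6) = -35 + 132 = 97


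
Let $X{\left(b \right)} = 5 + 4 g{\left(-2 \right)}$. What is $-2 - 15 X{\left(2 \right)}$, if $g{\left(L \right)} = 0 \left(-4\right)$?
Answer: $-77$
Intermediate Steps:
$g{\left(L \right)} = 0$
$X{\left(b \right)} = 5$ ($X{\left(b \right)} = 5 + 4 \cdot 0 = 5 + 0 = 5$)
$-2 - 15 X{\left(2 \right)} = -2 - 75 = -77$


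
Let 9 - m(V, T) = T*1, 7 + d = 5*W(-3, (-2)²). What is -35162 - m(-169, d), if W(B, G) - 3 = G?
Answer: -35143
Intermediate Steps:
W(B, G) = 3 + G
d = 28 (d = -7 + 5*(3 + (-2)²) = -7 + 5*(3 + 4) = -7 + 5*7 = -7 + 35 = 28)
m(V, T) = 9 - T
-35162 - m(-169, d) = -35162 - (9 - 1*28) = -35162 - (9 - 28) = -35162 - 1*(-19) = -35162 + 19 = -35143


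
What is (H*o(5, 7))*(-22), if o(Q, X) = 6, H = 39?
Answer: -5148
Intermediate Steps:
(H*o(5, 7))*(-22) = (39*6)*(-22) = 234*(-22) = -5148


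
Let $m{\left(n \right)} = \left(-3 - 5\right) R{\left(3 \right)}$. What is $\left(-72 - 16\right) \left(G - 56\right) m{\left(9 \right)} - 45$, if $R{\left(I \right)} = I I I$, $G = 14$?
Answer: $-798381$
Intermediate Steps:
$R{\left(I \right)} = I^{3}$ ($R{\left(I \right)} = I^{2} I = I^{3}$)
$m{\left(n \right)} = -216$ ($m{\left(n \right)} = \left(-3 - 5\right) 3^{3} = \left(-8\right) 27 = -216$)
$\left(-72 - 16\right) \left(G - 56\right) m{\left(9 \right)} - 45 = \left(-72 - 16\right) \left(14 - 56\right) \left(-216\right) - 45 = \left(-88\right) \left(-42\right) \left(-216\right) - 45 = 3696 \left(-216\right) - 45 = -798336 - 45 = -798381$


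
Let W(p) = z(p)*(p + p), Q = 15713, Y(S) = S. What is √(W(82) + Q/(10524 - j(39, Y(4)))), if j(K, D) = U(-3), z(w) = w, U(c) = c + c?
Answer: √18411009890/1170 ≈ 115.97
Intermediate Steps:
U(c) = 2*c
j(K, D) = -6 (j(K, D) = 2*(-3) = -6)
W(p) = 2*p² (W(p) = p*(p + p) = p*(2*p) = 2*p²)
√(W(82) + Q/(10524 - j(39, Y(4)))) = √(2*82² + 15713/(10524 - 1*(-6))) = √(2*6724 + 15713/(10524 + 6)) = √(13448 + 15713/10530) = √(141623153/10530) = √18411009890/1170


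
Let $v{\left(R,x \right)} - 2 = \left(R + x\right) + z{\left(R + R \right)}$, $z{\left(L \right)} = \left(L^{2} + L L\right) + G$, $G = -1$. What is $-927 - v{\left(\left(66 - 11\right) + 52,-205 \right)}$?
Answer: $-92422$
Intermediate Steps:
$z{\left(L \right)} = -1 + 2 L^{2}$ ($z{\left(L \right)} = \left(L^{2} + L L\right) - 1 = \left(L^{2} + L^{2}\right) - 1 = 2 L^{2} - 1 = -1 + 2 L^{2}$)
$v{\left(R,x \right)} = 1 + R + x + 8 R^{2}$ ($v{\left(R,x \right)} = 2 + \left(\left(R + x\right) + \left(-1 + 2 \left(R + R\right)^{2}\right)\right) = 2 + \left(\left(R + x\right) + \left(-1 + 2 \left(2 R\right)^{2}\right)\right) = 2 + \left(\left(R + x\right) + \left(-1 + 2 \cdot 4 R^{2}\right)\right) = 2 + \left(\left(R + x\right) + \left(-1 + 8 R^{2}\right)\right) = 2 + \left(-1 + R + x + 8 R^{2}\right) = 1 + R + x + 8 R^{2}$)
$-927 - v{\left(\left(66 - 11\right) + 52,-205 \right)} = -927 - \left(1 + \left(\left(66 - 11\right) + 52\right) - 205 + 8 \left(\left(66 - 11\right) + 52\right)^{2}\right) = -927 - \left(1 + \left(55 + 52\right) - 205 + 8 \left(55 + 52\right)^{2}\right) = -927 - \left(1 + 107 - 205 + 8 \cdot 107^{2}\right) = -927 - \left(1 + 107 - 205 + 8 \cdot 11449\right) = -927 - \left(1 + 107 - 205 + 91592\right) = -927 - 91495 = -92422$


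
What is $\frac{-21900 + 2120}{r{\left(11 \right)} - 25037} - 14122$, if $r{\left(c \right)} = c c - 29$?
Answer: $- \frac{70450702}{4989} \approx -14121.0$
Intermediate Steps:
$r{\left(c \right)} = -29 + c^{2}$ ($r{\left(c \right)} = c^{2} - 29 = -29 + c^{2}$)
$\frac{-21900 + 2120}{r{\left(11 \right)} - 25037} - 14122 = \frac{-21900 + 2120}{\left(-29 + 11^{2}\right) - 25037} - 14122 = - \frac{19780}{\left(-29 + 121\right) - 25037} - 14122 = - \frac{19780}{92 - 25037} - 14122 = - \frac{19780}{-24945} - 14122 = \left(-19780\right) \left(- \frac{1}{24945}\right) - 14122 = \frac{3956}{4989} - 14122 = - \frac{70450702}{4989}$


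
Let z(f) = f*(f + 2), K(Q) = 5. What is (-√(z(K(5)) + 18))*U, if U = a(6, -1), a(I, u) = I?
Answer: -6*√53 ≈ -43.681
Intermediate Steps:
z(f) = f*(2 + f)
U = 6
(-√(z(K(5)) + 18))*U = -√(5*(2 + 5) + 18)*6 = -√(5*7 + 18)*6 = -√(35 + 18)*6 = -√53*6 = -6*√53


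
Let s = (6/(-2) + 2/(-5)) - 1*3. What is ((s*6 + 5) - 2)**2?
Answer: 31329/25 ≈ 1253.2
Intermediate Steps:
s = -32/5 (s = (6*(-1/2) + 2*(-1/5)) - 3 = (-3 - 2/5) - 3 = -17/5 - 3 = -32/5 ≈ -6.4000)
((s*6 + 5) - 2)**2 = ((-32/5*6 + 5) - 2)**2 = ((-192/5 + 5) - 2)**2 = (-167/5 - 2)**2 = (-177/5)**2 = 31329/25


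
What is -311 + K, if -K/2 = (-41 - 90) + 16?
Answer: -81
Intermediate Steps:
K = 230 (K = -2*((-41 - 90) + 16) = -2*(-131 + 16) = -2*(-115) = 230)
-311 + K = -311 + 230 = -81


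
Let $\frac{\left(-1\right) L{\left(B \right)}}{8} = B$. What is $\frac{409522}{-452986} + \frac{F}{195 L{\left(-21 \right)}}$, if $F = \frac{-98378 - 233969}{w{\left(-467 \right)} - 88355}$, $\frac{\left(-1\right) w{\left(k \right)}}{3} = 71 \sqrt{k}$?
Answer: $\frac{- 1428797686680 \sqrt{467} + 592607446888729 i}{7419910680 \left(- 88355 i + 213 \sqrt{467}\right)} \approx -0.90394 - 5.9655 \cdot 10^{-6} i$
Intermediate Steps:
$L{\left(B \right)} = - 8 B$
$w{\left(k \right)} = - 213 \sqrt{k}$ ($w{\left(k \right)} = - 3 \cdot 71 \sqrt{k} = - 213 \sqrt{k}$)
$F = - \frac{332347}{-88355 - 213 i \sqrt{467}}$ ($F = \frac{-98378 - 233969}{- 213 \sqrt{-467} - 88355} = - \frac{332347}{- 213 i \sqrt{467} - 88355} = - \frac{332347}{-88355 - 213 i \sqrt{467}} \approx 3.7513 - 0.19543 i$)
$\frac{409522}{-452986} + \frac{F}{195 L{\left(-21 \right)}} = \frac{409522}{-452986} + \frac{\frac{29364519185}{7827793348} - \frac{70789911 i \sqrt{467}}{7827793348}}{195 \left(\left(-8\right) \left(-21\right)\right)} = 409522 \left(- \frac{1}{452986}\right) + \frac{\frac{29364519185}{7827793348} - \frac{70789911 i \sqrt{467}}{7827793348}}{195 \cdot 168} = - \frac{204761}{226493} + \frac{\frac{29364519185}{7827793348} - \frac{70789911 i \sqrt{467}}{7827793348}}{32760} = - \frac{204761}{226493} + \left(\frac{29364519185}{7827793348} - \frac{70789911 i \sqrt{467}}{7827793348}\right) \frac{1}{32760} = - \frac{204761}{226493} + \left(\frac{5872903837}{51287702016096} - \frac{23596637 i \sqrt{467}}{85479503360160}\right) = - \frac{10500390980909079415}{11616305492731631328} - \frac{23596637 i \sqrt{467}}{85479503360160}$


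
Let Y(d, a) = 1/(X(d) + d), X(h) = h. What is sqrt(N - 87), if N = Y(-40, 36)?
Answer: I*sqrt(34805)/20 ≈ 9.328*I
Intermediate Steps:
Y(d, a) = 1/(2*d) (Y(d, a) = 1/(d + d) = 1/(2*d))
N = -1/80 (N = (1/2)/(-40) = (1/2)*(-1/40) = -1/80 ≈ -0.012500)
sqrt(N - 87) = sqrt(-1/80 - 87) = sqrt(-6961/80) = I*sqrt(34805)/20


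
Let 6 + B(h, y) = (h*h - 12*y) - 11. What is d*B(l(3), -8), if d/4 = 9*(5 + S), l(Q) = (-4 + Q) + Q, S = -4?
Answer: 2988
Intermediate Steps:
l(Q) = -4 + 2*Q
B(h, y) = -17 + h² - 12*y (B(h, y) = -6 + ((h*h - 12*y) - 11) = -6 + ((h² - 12*y) - 11) = -6 + (-11 + h² - 12*y) = -17 + h² - 12*y)
d = 36 (d = 4*(9*(5 - 4)) = 4*(9*1) = 4*9 = 36)
d*B(l(3), -8) = 36*(-17 + (-4 + 2*3)² - 12*(-8)) = 36*(-17 + (-4 + 6)² + 96) = 36*(-17 + 2² + 96) = 36*(-17 + 4 + 96) = 36*83 = 2988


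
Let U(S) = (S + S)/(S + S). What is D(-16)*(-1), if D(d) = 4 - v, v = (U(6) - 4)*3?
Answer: -13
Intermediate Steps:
U(S) = 1 (U(S) = (2*S)/((2*S)) = (2*S)*(1/(2*S)) = 1)
v = -9 (v = (1 - 4)*3 = -3*3 = -9)
D(d) = 13 (D(d) = 4 - 1*(-9) = 4 + 9 = 13)
D(-16)*(-1) = 13*(-1) = -13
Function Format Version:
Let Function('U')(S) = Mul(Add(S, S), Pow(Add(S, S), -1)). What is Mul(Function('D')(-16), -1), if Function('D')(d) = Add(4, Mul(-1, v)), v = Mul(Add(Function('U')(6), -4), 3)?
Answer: -13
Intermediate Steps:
Function('U')(S) = 1 (Function('U')(S) = Mul(Mul(2, S), Pow(Mul(2, S), -1)) = Mul(Mul(2, S), Mul(Rational(1, 2), Pow(S, -1))) = 1)
v = -9 (v = Mul(Add(1, -4), 3) = Mul(-3, 3) = -9)
Function('D')(d) = 13 (Function('D')(d) = Add(4, Mul(-1, -9)) = Add(4, 9) = 13)
Mul(Function('D')(-16), -1) = Mul(13, -1) = -13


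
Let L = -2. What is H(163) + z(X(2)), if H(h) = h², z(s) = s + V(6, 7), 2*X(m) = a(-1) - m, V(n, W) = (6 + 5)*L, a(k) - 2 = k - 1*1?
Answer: 26546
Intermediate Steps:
a(k) = 1 + k (a(k) = 2 + (k - 1*1) = 2 + (k - 1) = 2 + (-1 + k) = 1 + k)
V(n, W) = -22 (V(n, W) = (6 + 5)*(-2) = 11*(-2) = -22)
X(m) = -m/2 (X(m) = ((1 - 1) - m)/2 = (0 - m)/2 = (-m)/2 = -m/2)
z(s) = -22 + s (z(s) = s - 22 = -22 + s)
H(163) + z(X(2)) = 163² + (-22 - ½*2) = 26569 + (-22 - 1) = 26569 - 23 = 26546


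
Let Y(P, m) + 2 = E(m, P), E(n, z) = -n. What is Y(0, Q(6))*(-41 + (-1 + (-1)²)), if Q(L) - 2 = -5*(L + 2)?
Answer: -1476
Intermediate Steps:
Q(L) = -8 - 5*L (Q(L) = 2 - 5*(L + 2) = 2 - 5*(2 + L) = 2 + (-10 - 5*L) = -8 - 5*L)
Y(P, m) = -2 - m
Y(0, Q(6))*(-41 + (-1 + (-1)²)) = (-2 - (-8 - 5*6))*(-41 + (-1 + (-1)²)) = (-2 - (-8 - 30))*(-41 + (-1 + 1)) = (-2 - 1*(-38))*(-41 + 0) = (-2 + 38)*(-41) = 36*(-41) = -1476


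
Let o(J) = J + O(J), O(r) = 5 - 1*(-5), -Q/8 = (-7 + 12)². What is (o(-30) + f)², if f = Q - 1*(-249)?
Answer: 841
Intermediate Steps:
Q = -200 (Q = -8*(-7 + 12)² = -8*5² = -8*25 = -200)
O(r) = 10 (O(r) = 5 + 5 = 10)
o(J) = 10 + J (o(J) = J + 10 = 10 + J)
f = 49 (f = -200 - 1*(-249) = -200 + 249 = 49)
(o(-30) + f)² = ((10 - 30) + 49)² = (-20 + 49)² = 29² = 841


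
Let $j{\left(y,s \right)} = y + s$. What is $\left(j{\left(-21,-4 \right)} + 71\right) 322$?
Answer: $14812$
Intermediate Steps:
$j{\left(y,s \right)} = s + y$
$\left(j{\left(-21,-4 \right)} + 71\right) 322 = \left(\left(-4 - 21\right) + 71\right) 322 = \left(-25 + 71\right) 322 = 46 \cdot 322 = 14812$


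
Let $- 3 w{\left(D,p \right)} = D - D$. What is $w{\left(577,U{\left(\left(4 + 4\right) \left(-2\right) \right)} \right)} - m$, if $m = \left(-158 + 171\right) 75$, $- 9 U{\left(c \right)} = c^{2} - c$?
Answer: $-975$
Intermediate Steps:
$U{\left(c \right)} = - \frac{c^{2}}{9} + \frac{c}{9}$ ($U{\left(c \right)} = - \frac{c^{2} - c}{9} = - \frac{c^{2}}{9} + \frac{c}{9}$)
$w{\left(D,p \right)} = 0$ ($w{\left(D,p \right)} = - \frac{D - D}{3} = \left(- \frac{1}{3}\right) 0 = 0$)
$m = 975$ ($m = 13 \cdot 75 = 975$)
$w{\left(577,U{\left(\left(4 + 4\right) \left(-2\right) \right)} \right)} - m = 0 - 975 = -975$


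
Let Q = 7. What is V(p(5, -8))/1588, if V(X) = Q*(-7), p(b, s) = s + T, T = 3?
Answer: -49/1588 ≈ -0.030856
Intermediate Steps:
p(b, s) = 3 + s (p(b, s) = s + 3 = 3 + s)
V(X) = -49 (V(X) = 7*(-7) = -49)
V(p(5, -8))/1588 = -49/1588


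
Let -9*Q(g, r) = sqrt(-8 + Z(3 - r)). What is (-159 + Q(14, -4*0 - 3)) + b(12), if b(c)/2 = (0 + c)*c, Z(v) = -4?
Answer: 129 - 2*I*sqrt(3)/9 ≈ 129.0 - 0.3849*I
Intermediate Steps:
b(c) = 2*c**2 (b(c) = 2*((0 + c)*c) = 2*(c*c) = 2*c**2)
Q(g, r) = -2*I*sqrt(3)/9 (Q(g, r) = -sqrt(-8 - 4)/9 = -2*I*sqrt(3)/9)
(-159 + Q(14, -4*0 - 3)) + b(12) = (-159 - 2*I*sqrt(3)/9) + 2*12**2 = (-159 - 2*I*sqrt(3)/9) + 2*144 = (-159 - 2*I*sqrt(3)/9) + 288 = 129 - 2*I*sqrt(3)/9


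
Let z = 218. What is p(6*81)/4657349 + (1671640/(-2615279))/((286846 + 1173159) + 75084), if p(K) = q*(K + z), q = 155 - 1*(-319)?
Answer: 58246820970918392/812947562741766653 ≈ 0.071649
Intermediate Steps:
q = 474 (q = 155 + 319 = 474)
p(K) = 103332 + 474*K (p(K) = 474*(K + 218) = 474*(218 + K) = 103332 + 474*K)
p(6*81)/4657349 + (1671640/(-2615279))/((286846 + 1173159) + 75084) = (103332 + 474*(6*81))/4657349 + (1671640/(-2615279))/((286846 + 1173159) + 75084) = (103332 + 474*486)*(1/4657349) + (1671640*(-1/2615279))/(1460005 + 75084) = (103332 + 230364)*(1/4657349) - 1671640/2615279/1535089 = 333696*(1/4657349) - 1671640/2615279*1/1535089 = 333696/4657349 - 72680/174551566297 = 58246820970918392/812947562741766653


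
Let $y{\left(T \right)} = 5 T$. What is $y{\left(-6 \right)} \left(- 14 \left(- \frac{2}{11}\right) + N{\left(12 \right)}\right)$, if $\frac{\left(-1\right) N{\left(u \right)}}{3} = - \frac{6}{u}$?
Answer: $- \frac{1335}{11} \approx -121.36$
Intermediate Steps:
$N{\left(u \right)} = \frac{18}{u}$ ($N{\left(u \right)} = - 3 \left(- \frac{6}{u}\right) = \frac{18}{u}$)
$y{\left(-6 \right)} \left(- 14 \left(- \frac{2}{11}\right) + N{\left(12 \right)}\right) = 5 \left(-6\right) \left(- 14 \left(- \frac{2}{11}\right) + \frac{18}{12}\right) = - 30 \left(- 14 \left(\left(-2\right) \frac{1}{11}\right) + 18 \cdot \frac{1}{12}\right) = - 30 \left(\left(-14\right) \left(- \frac{2}{11}\right) + \frac{3}{2}\right) = - 30 \left(\frac{28}{11} + \frac{3}{2}\right) = \left(-30\right) \frac{89}{22} = - \frac{1335}{11}$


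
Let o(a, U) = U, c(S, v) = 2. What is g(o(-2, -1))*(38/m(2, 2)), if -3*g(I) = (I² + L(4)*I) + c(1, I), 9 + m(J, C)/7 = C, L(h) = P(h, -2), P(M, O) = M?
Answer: -38/147 ≈ -0.25850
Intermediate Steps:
L(h) = h
m(J, C) = -63 + 7*C
g(I) = -⅔ - 4*I/3 - I²/3 (g(I) = -((I² + 4*I) + 2)/3 = -(2 + I² + 4*I)/3 = -⅔ - 4*I/3 - I²/3)
g(o(-2, -1))*(38/m(2, 2)) = (-⅔ - 4/3*(-1) - ⅓*(-1)²)*(38/(-63 + 7*2)) = (-⅔ + 4/3 - ⅓*1)*(38/(-63 + 14)) = (-⅔ + 4/3 - ⅓)*(38/(-49)) = (38*(-1/49))/3 = (⅓)*(-38/49) = -38/147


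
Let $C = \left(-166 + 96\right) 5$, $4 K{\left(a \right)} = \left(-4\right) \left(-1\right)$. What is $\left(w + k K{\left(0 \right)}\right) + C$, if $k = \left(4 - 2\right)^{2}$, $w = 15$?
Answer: $-331$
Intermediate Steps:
$K{\left(a \right)} = 1$ ($K{\left(a \right)} = \frac{\left(-4\right) \left(-1\right)}{4} = \frac{1}{4} \cdot 4 = 1$)
$k = 4$ ($k = 2^{2} = 4$)
$C = -350$ ($C = \left(-70\right) 5 = -350$)
$\left(w + k K{\left(0 \right)}\right) + C = \left(15 + 4 \cdot 1\right) - 350 = \left(15 + 4\right) - 350 = 19 - 350 = -331$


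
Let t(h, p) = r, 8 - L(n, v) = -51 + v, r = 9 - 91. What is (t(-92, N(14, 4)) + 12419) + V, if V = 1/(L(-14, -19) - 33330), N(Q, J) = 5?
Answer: 410229923/33252 ≈ 12337.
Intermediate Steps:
r = -82
L(n, v) = 59 - v (L(n, v) = 8 - (-51 + v) = 8 + (51 - v) = 59 - v)
t(h, p) = -82
V = -1/33252 (V = 1/((59 - 1*(-19)) - 33330) = 1/((59 + 19) - 33330) = 1/(78 - 33330) = 1/(-33252) = -1/33252 ≈ -3.0073e-5)
(t(-92, N(14, 4)) + 12419) + V = (-82 + 12419) - 1/33252 = 12337 - 1/33252 = 410229923/33252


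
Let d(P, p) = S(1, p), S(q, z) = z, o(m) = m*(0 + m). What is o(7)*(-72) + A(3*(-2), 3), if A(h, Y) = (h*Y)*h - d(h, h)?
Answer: -3414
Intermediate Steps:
o(m) = m² (o(m) = m*m = m²)
d(P, p) = p
A(h, Y) = -h + Y*h² (A(h, Y) = (h*Y)*h - h = (Y*h)*h - h = Y*h² - h = -h + Y*h²)
o(7)*(-72) + A(3*(-2), 3) = 7²*(-72) + (3*(-2))*(-1 + 3*(3*(-2))) = 49*(-72) - 6*(-1 + 3*(-6)) = -3528 - 6*(-1 - 18) = -3528 - 6*(-19) = -3528 + 114 = -3414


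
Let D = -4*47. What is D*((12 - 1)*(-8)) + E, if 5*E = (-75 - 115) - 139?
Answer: 82391/5 ≈ 16478.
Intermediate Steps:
E = -329/5 (E = ((-75 - 115) - 139)/5 = (-190 - 139)/5 = (⅕)*(-329) = -329/5 ≈ -65.800)
D = -188
D*((12 - 1)*(-8)) + E = -188*(12 - 1)*(-8) - 329/5 = -2068*(-8) - 329/5 = -188*(-88) - 329/5 = 16544 - 329/5 = 82391/5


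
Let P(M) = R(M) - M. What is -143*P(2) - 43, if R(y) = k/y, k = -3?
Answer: 915/2 ≈ 457.50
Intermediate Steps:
R(y) = -3/y
P(M) = -M - 3/M (P(M) = -3/M - M = -M - 3/M)
-143*P(2) - 43 = -143*(-1*2 - 3/2) - 43 = -143*(-2 - 3*½) - 43 = -143*(-2 - 3/2) - 43 = -143*(-7/2) - 43 = 1001/2 - 43 = 915/2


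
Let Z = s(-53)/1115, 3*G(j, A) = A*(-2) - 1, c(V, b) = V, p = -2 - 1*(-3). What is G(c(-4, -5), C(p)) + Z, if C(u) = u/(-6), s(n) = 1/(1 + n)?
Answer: -115969/521820 ≈ -0.22224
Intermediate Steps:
p = 1 (p = -2 + 3 = 1)
C(u) = -u/6 (C(u) = u*(-1/6) = -u/6)
G(j, A) = -1/3 - 2*A/3 (G(j, A) = (A*(-2) - 1)/3 = (-2*A - 1)/3 = (-1 - 2*A)/3 = -1/3 - 2*A/3)
Z = -1/57980 (Z = 1/((1 - 53)*1115) = (1/1115)/(-52) = -1/52*1/1115 = -1/57980 ≈ -1.7247e-5)
G(c(-4, -5), C(p)) + Z = (-1/3 - (-1)/9) - 1/57980 = (-1/3 - 2/3*(-1/6)) - 1/57980 = (-1/3 + 1/9) - 1/57980 = -2/9 - 1/57980 = -115969/521820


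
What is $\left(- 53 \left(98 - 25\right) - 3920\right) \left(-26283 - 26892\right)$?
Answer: $414180075$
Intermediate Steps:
$\left(- 53 \left(98 - 25\right) - 3920\right) \left(-26283 - 26892\right) = \left(\left(-53\right) 73 - 3920\right) \left(-53175\right) = \left(-3869 - 3920\right) \left(-53175\right) = \left(-7789\right) \left(-53175\right) = 414180075$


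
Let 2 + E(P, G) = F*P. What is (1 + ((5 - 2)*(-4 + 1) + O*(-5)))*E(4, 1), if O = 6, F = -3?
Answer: 532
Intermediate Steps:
E(P, G) = -2 - 3*P
(1 + ((5 - 2)*(-4 + 1) + O*(-5)))*E(4, 1) = (1 + ((5 - 2)*(-4 + 1) + 6*(-5)))*(-2 - 3*4) = (1 + (3*(-3) - 30))*(-2 - 12) = (1 + (-9 - 30))*(-14) = (1 - 39)*(-14) = -38*(-14) = 532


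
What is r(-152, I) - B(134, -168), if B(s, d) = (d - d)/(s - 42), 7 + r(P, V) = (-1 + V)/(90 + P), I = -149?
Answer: -142/31 ≈ -4.5806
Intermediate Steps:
r(P, V) = -7 + (-1 + V)/(90 + P)
B(s, d) = 0 (B(s, d) = 0/(-42 + s) = 0)
r(-152, I) - B(134, -168) = (-631 - 149 - 7*(-152))/(90 - 152) - 1*0 = (-631 - 149 + 1064)/(-62) + 0 = -1/62*284 + 0 = -142/31 + 0 = -142/31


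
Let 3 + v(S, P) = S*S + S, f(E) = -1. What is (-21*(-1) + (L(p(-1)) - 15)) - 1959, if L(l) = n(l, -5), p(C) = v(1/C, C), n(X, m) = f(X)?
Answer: -1954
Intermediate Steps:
n(X, m) = -1
v(S, P) = -3 + S + S**2 (v(S, P) = -3 + (S*S + S) = -3 + (S**2 + S) = -3 + (S + S**2) = -3 + S + S**2)
p(C) = -3 + 1/C + C**(-2) (p(C) = -3 + 1/C + (1/C)**2 = -3 + 1/C + C**(-2))
L(l) = -1
(-21*(-1) + (L(p(-1)) - 15)) - 1959 = (-21*(-1) + (-1 - 15)) - 1959 = (21 - 16) - 1959 = 5 - 1959 = -1954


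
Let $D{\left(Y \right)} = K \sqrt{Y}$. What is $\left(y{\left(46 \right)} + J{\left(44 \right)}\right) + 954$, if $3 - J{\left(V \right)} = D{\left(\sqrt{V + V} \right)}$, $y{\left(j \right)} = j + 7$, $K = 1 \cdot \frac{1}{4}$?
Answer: $1010 - \frac{2^{\frac{3}{4}} \sqrt[4]{11}}{4} \approx 1009.2$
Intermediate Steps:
$K = \frac{1}{4}$ ($K = 1 \cdot \frac{1}{4} = \frac{1}{4} \approx 0.25$)
$D{\left(Y \right)} = \frac{\sqrt{Y}}{4}$
$y{\left(j \right)} = 7 + j$
$J{\left(V \right)} = 3 - \frac{\sqrt[4]{2} \sqrt[4]{V}}{4}$ ($J{\left(V \right)} = 3 - \frac{\sqrt{\sqrt{V + V}}}{4} = 3 - \frac{\sqrt{\sqrt{2 V}}}{4} = 3 - \frac{\sqrt{\sqrt{2} \sqrt{V}}}{4} = 3 - \frac{\sqrt[4]{2} \sqrt[4]{V}}{4}$)
$\left(y{\left(46 \right)} + J{\left(44 \right)}\right) + 954 = \left(\left(7 + 46\right) + \left(3 - \frac{\sqrt[4]{2} \sqrt[4]{44}}{4}\right)\right) + 954 = \left(53 + \left(3 - \frac{\sqrt[4]{2} \sqrt{2} \sqrt[4]{11}}{4}\right)\right) + 954 = \left(53 + \left(3 - \frac{2^{\frac{3}{4}} \sqrt[4]{11}}{4}\right)\right) + 954 = \left(56 - \frac{2^{\frac{3}{4}} \sqrt[4]{11}}{4}\right) + 954 = 1010 - \frac{2^{\frac{3}{4}} \sqrt[4]{11}}{4}$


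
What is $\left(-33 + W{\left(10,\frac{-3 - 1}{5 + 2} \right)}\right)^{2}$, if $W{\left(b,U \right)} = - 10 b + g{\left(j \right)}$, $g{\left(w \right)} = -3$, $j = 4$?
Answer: $18496$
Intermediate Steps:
$W{\left(b,U \right)} = -3 - 10 b$ ($W{\left(b,U \right)} = - 10 b - 3 = -3 - 10 b$)
$\left(-33 + W{\left(10,\frac{-3 - 1}{5 + 2} \right)}\right)^{2} = \left(-33 - 103\right)^{2} = \left(-136\right)^{2} = 18496$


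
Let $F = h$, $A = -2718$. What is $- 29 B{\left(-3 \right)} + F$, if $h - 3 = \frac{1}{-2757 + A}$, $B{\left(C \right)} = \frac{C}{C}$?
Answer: $- \frac{142351}{5475} \approx -26.0$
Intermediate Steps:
$B{\left(C \right)} = 1$
$h = \frac{16424}{5475}$ ($h = 3 + \frac{1}{-2757 - 2718} = 3 + \frac{1}{-5475} = 3 - \frac{1}{5475} = \frac{16424}{5475} \approx 2.9998$)
$F = \frac{16424}{5475} \approx 2.9998$
$- 29 B{\left(-3 \right)} + F = \left(-29\right) 1 + \frac{16424}{5475} = -29 + \frac{16424}{5475} = - \frac{142351}{5475}$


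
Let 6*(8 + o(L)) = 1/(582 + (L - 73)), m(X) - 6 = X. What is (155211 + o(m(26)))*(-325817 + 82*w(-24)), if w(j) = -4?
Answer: -54769414503385/1082 ≈ -5.0619e+10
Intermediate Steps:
m(X) = 6 + X
o(L) = -8 + 1/(6*(509 + L)) (o(L) = -8 + 1/(6*(582 + (L - 73))) = -8 + 1/(6*(582 + (-73 + L))) = -8 + 1/(6*(509 + L)))
(155211 + o(m(26)))*(-325817 + 82*w(-24)) = (155211 + (-24431 - 48*(6 + 26))/(6*(509 + (6 + 26))))*(-325817 + 82*(-4)) = (155211 + (-24431 - 48*32)/(6*(509 + 32)))*(-325817 - 328) = (155211 + (⅙)*(-24431 - 1536)/541)*(-326145) = (155211 + (⅙)*(1/541)*(-25967))*(-326145) = (155211 - 25967/3246)*(-326145) = (503788939/3246)*(-326145) = -54769414503385/1082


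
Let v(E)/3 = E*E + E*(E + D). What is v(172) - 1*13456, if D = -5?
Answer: 161468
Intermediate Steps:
v(E) = 3*E² + 3*E*(-5 + E) (v(E) = 3*(E*E + E*(E - 5)) = 3*(E² + E*(-5 + E)) = 3*E² + 3*E*(-5 + E))
v(172) - 1*13456 = 3*172*(-5 + 2*172) - 1*13456 = 3*172*(-5 + 344) - 13456 = 3*172*339 - 13456 = 174924 - 13456 = 161468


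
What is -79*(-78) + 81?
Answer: 6243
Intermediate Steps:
-79*(-78) + 81 = 6162 + 81 = 6243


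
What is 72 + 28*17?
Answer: 548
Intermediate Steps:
72 + 28*17 = 72 + 476 = 548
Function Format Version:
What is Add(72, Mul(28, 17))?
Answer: 548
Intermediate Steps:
Add(72, Mul(28, 17)) = Add(72, 476) = 548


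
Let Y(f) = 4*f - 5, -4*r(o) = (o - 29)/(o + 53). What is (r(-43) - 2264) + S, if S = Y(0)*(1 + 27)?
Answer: -12011/5 ≈ -2402.2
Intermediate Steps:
r(o) = -(-29 + o)/(4*(53 + o)) (r(o) = -(o - 29)/(4*(o + 53)) = -(-29 + o)/(4*(53 + o)))
Y(f) = -5 + 4*f
S = -140 (S = (-5 + 4*0)*(1 + 27) = (-5 + 0)*28 = -5*28 = -140)
(r(-43) - 2264) + S = ((29 - 1*(-43))/(4*(53 - 43)) - 2264) - 140 = ((1/4)*(29 + 43)/10 - 2264) - 140 = ((1/4)*(1/10)*72 - 2264) - 140 = (9/5 - 2264) - 140 = -11311/5 - 140 = -12011/5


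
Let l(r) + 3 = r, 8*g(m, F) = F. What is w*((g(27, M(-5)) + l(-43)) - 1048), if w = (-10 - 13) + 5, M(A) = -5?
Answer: 78813/4 ≈ 19703.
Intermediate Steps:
g(m, F) = F/8
l(r) = -3 + r
w = -18 (w = -23 + 5 = -18)
w*((g(27, M(-5)) + l(-43)) - 1048) = -18*(((1/8)*(-5) + (-3 - 43)) - 1048) = -18*((-5/8 - 46) - 1048) = -18*(-373/8 - 1048) = -18*(-8757/8) = 78813/4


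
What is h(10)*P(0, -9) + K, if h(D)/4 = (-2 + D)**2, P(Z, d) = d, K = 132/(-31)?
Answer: -71556/31 ≈ -2308.3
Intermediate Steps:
K = -132/31 (K = 132*(-1/31) = -132/31 ≈ -4.2581)
h(D) = 4*(-2 + D)**2
h(10)*P(0, -9) + K = (4*(-2 + 10)**2)*(-9) - 132/31 = (4*8**2)*(-9) - 132/31 = (4*64)*(-9) - 132/31 = 256*(-9) - 132/31 = -2304 - 132/31 = -71556/31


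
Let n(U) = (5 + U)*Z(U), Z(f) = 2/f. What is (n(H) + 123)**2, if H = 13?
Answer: 2673225/169 ≈ 15818.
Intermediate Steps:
n(U) = 2*(5 + U)/U (n(U) = (5 + U)*(2/U) = 2*(5 + U)/U)
(n(H) + 123)**2 = ((2 + 10/13) + 123)**2 = (36/13 + 123)**2 = (1635/13)**2 = 2673225/169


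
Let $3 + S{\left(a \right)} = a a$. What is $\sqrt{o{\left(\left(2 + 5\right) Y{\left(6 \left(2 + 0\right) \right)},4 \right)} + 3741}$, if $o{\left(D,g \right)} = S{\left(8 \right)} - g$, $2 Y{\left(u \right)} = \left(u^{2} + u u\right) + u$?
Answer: $3 \sqrt{422} \approx 61.628$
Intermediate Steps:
$S{\left(a \right)} = -3 + a^{2}$ ($S{\left(a \right)} = -3 + a a = -3 + a^{2}$)
$Y{\left(u \right)} = u^{2} + \frac{u}{2}$ ($Y{\left(u \right)} = \frac{\left(u^{2} + u u\right) + u}{2} = \frac{\left(u^{2} + u^{2}\right) + u}{2} = \frac{2 u^{2} + u}{2} = \frac{u + 2 u^{2}}{2} = u^{2} + \frac{u}{2}$)
$o{\left(D,g \right)} = 61 - g$ ($o{\left(D,g \right)} = \left(-3 + 8^{2}\right) - g = \left(-3 + 64\right) - g = 61 - g$)
$\sqrt{o{\left(\left(2 + 5\right) Y{\left(6 \left(2 + 0\right) \right)},4 \right)} + 3741} = \sqrt{\left(61 - 4\right) + 3741} = \sqrt{57 + 3741} = \sqrt{3798} = 3 \sqrt{422}$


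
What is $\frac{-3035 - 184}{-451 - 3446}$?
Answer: $\frac{1073}{1299} \approx 0.82602$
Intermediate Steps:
$\frac{-3035 - 184}{-451 - 3446} = - \frac{3219}{-3897} = \left(-3219\right) \left(- \frac{1}{3897}\right) = \frac{1073}{1299}$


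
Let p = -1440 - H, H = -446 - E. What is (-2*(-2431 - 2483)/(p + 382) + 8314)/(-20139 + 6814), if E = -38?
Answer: -207472/333125 ≈ -0.62281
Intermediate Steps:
H = -408 (H = -446 - 1*(-38) = -446 + 38 = -408)
p = -1032 (p = -1440 - 1*(-408) = -1440 + 408 = -1032)
(-2*(-2431 - 2483)/(p + 382) + 8314)/(-20139 + 6814) = (-2*(-2431 - 2483)/(-1032 + 382) + 8314)/(-20139 + 6814) = (-(-9828)/(-650) + 8314)/(-13325) = (-(-9828)*(-1)/650 + 8314)*(-1/13325) = (-2*189/25 + 8314)*(-1/13325) = (-378/25 + 8314)*(-1/13325) = (207472/25)*(-1/13325) = -207472/333125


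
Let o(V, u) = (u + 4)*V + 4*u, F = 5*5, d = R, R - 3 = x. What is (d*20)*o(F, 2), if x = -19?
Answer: -50560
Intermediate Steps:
R = -16 (R = 3 - 19 = -16)
d = -16
F = 25
o(V, u) = 4*u + V*(4 + u) (o(V, u) = (4 + u)*V + 4*u = V*(4 + u) + 4*u = 4*u + V*(4 + u))
(d*20)*o(F, 2) = (-16*20)*(4*25 + 4*2 + 25*2) = -320*(100 + 8 + 50) = -320*158 = -50560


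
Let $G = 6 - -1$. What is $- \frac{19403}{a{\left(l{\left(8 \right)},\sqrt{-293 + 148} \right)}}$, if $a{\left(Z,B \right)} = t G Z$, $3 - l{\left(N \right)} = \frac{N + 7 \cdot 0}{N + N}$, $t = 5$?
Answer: $- \frac{38806}{175} \approx -221.75$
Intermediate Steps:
$l{\left(N \right)} = \frac{5}{2}$ ($l{\left(N \right)} = 3 - \frac{N + 7 \cdot 0}{N + N} = 3 - \frac{N + 0}{2 N} = 3 - N \frac{1}{2 N} = 3 - \frac{1}{2} = \frac{5}{2}$)
$G = 7$ ($G = 6 + 1 = 7$)
$a{\left(Z,B \right)} = 35 Z$ ($a{\left(Z,B \right)} = 5 \cdot 7 Z = 35 Z$)
$- \frac{19403}{a{\left(l{\left(8 \right)},\sqrt{-293 + 148} \right)}} = - \frac{19403}{35 \cdot \frac{5}{2}} = - \frac{19403}{\frac{175}{2}} = \left(-19403\right) \frac{2}{175} = - \frac{38806}{175}$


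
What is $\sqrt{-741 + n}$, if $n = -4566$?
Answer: $i \sqrt{5307} \approx 72.849 i$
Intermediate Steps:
$\sqrt{-741 + n} = \sqrt{-741 - 4566} = \sqrt{-5307} = i \sqrt{5307}$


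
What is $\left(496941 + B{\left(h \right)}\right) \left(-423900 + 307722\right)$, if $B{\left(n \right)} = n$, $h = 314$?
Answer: $-57770091390$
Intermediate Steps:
$\left(496941 + B{\left(h \right)}\right) \left(-423900 + 307722\right) = \left(496941 + 314\right) \left(-423900 + 307722\right) = 497255 \left(-116178\right) = -57770091390$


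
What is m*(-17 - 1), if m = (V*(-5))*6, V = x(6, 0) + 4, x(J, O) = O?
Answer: 2160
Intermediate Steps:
V = 4 (V = 0 + 4 = 4)
m = -120 (m = (4*(-5))*6 = -20*6 = -120)
m*(-17 - 1) = -120*(-17 - 1) = -120*(-18) = 2160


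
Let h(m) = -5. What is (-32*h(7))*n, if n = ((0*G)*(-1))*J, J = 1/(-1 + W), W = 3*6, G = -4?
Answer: 0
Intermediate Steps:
W = 18
J = 1/17 (J = 1/(-1 + 18) = 1/17 ≈ 0.058824)
n = 0 (n = ((0*(-4))*(-1))*(1/17) = (0*(-1))*(1/17) = 0*(1/17) = 0)
(-32*h(7))*n = -32*(-5)*0 = 160*0 = 0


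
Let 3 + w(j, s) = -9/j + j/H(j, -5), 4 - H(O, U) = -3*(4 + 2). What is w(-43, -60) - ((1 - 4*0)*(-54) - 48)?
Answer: 92003/946 ≈ 97.255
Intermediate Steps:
H(O, U) = 22 (H(O, U) = 4 - (-3)*(4 + 2) = 4 - (-3)*6 = 4 - 1*(-18) = 4 + 18 = 22)
w(j, s) = -3 - 9/j + j/22 (w(j, s) = -3 + (-9/j + j/22) = -3 - 9/j + j/22)
w(-43, -60) - ((1 - 4*0)*(-54) - 48) = (-3 - 9/(-43) + (1/22)*(-43)) - ((1 - 4*0)*(-54) - 48) = (-3 - 9*(-1/43) - 43/22) - ((1 + 0)*(-54) - 48) = (-3 + 9/43 - 43/22) - (1*(-54) - 48) = -4489/946 - (-54 - 48) = -4489/946 - 1*(-102) = -4489/946 + 102 = 92003/946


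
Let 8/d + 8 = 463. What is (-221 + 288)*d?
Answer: 536/455 ≈ 1.1780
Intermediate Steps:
d = 8/455 (d = 8/(-8 + 463) = 8/455 ≈ 0.017582)
(-221 + 288)*d = (-221 + 288)*(8/455) = 67*(8/455) = 536/455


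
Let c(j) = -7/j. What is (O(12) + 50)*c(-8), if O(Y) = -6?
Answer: 77/2 ≈ 38.500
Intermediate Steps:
(O(12) + 50)*c(-8) = (-6 + 50)*(-7/(-8)) = 44*(-7*(-⅛)) = 44*(7/8) = 77/2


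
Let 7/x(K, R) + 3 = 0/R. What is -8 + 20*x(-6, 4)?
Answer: -164/3 ≈ -54.667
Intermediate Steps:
x(K, R) = -7/3 (x(K, R) = 7/(-3 + 0/R) = 7/(-3 + 0) = 7/(-3) = 7*(-⅓) = -7/3)
-8 + 20*x(-6, 4) = -8 + 20*(-7/3) = -8 - 140/3 = -164/3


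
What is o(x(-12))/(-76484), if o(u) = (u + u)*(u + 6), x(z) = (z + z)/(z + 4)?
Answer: -27/38242 ≈ -0.00070603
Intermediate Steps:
x(z) = 2*z/(4 + z) (x(z) = (2*z)/(4 + z) = 2*z/(4 + z))
o(u) = 2*u*(6 + u) (o(u) = (2*u)*(6 + u) = 2*u*(6 + u))
o(x(-12))/(-76484) = (2*(2*(-12)/(4 - 12))*(6 + 2*(-12)/(4 - 12)))/(-76484) = (2*(2*(-12)/(-8))*(6 + 2*(-12)/(-8)))*(-1/76484) = (2*(2*(-12)*(-1/8))*(6 + 2*(-12)*(-1/8)))*(-1/76484) = (2*3*(6 + 3))*(-1/76484) = (2*3*9)*(-1/76484) = 54*(-1/76484) = -27/38242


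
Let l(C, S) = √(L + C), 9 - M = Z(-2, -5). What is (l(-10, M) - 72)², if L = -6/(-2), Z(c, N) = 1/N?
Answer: (72 - I*√7)² ≈ 5177.0 - 380.99*I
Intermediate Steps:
L = 3 (L = -6*(-½) = 3)
M = 46/5 (M = 9 - 1/(-5) = 9 - 1*(-⅕) = 9 + ⅕ = 46/5 ≈ 9.2000)
l(C, S) = √(3 + C)
(l(-10, M) - 72)² = (√(3 - 10) - 72)² = (√(-7) - 72)² = (I*√7 - 72)² = (-72 + I*√7)²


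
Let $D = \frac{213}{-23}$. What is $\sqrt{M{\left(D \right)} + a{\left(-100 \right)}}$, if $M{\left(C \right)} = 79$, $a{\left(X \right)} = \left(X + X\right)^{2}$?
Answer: $\sqrt{40079} \approx 200.2$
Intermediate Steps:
$a{\left(X \right)} = 4 X^{2}$ ($a{\left(X \right)} = \left(2 X\right)^{2} = 4 X^{2}$)
$D = - \frac{213}{23}$ ($D = 213 \left(- \frac{1}{23}\right) = - \frac{213}{23} \approx -9.2609$)
$\sqrt{M{\left(D \right)} + a{\left(-100 \right)}} = \sqrt{79 + 4 \left(-100\right)^{2}} = \sqrt{79 + 4 \cdot 10000} = \sqrt{79 + 40000} = \sqrt{40079}$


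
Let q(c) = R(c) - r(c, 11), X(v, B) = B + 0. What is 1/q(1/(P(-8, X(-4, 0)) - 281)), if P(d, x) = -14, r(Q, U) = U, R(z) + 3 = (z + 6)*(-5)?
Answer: -59/2595 ≈ -0.022736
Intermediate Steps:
X(v, B) = B
R(z) = -33 - 5*z (R(z) = -3 + (z + 6)*(-5) = -3 + (6 + z)*(-5) = -3 + (-30 - 5*z) = -33 - 5*z)
q(c) = -44 - 5*c (q(c) = (-33 - 5*c) - 1*11 = (-33 - 5*c) - 11 = -44 - 5*c)
1/q(1/(P(-8, X(-4, 0)) - 281)) = 1/(-44 - 5/(-14 - 281)) = 1/(-44 - 5/(-295)) = 1/(-44 - 5*(-1/295)) = 1/(-44 + 1/59) = 1/(-2595/59) = -59/2595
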